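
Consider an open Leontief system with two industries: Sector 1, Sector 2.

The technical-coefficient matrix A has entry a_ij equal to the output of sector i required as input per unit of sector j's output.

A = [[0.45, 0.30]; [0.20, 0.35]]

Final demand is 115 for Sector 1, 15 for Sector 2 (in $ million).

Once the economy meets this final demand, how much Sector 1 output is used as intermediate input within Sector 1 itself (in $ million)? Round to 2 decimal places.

z_11 = 119.87

I − A =
  [   0.55    -0.30]
  [  -0.20     0.65]
det(I−A) = (0.55)(0.65) − (-0.30)(-0.20) = 0.2975
adj(I−A) = [[0.65, 0.30], [0.20, 0.55]]
(I − A)⁻¹ = adj(I−A) / det(I−A) ≈
  [   2.1849     1.0084]
  [   0.6723     1.8487]
First solve x = (I − A)⁻¹ d = adj(I−A)·d / det(I−A); in particular x_1 = (0.65·115 + 0.30·15) / 0.2975 = 79.25 / 0.2975 ≈ 266.3866.
Intermediate flow from 1 to 1: z_11 = a_11 · x_1 = 0.45 × 79.25 / 0.2975 = 35.6625 / 0.2975 ≈ 119.87.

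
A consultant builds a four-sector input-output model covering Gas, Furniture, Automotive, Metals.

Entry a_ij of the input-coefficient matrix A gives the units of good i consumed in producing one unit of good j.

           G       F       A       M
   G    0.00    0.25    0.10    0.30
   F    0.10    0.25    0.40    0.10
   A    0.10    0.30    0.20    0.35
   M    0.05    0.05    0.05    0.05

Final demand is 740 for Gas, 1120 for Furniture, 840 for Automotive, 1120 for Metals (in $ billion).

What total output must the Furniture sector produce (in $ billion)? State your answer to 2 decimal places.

x_F = 4010.06

I − A =
  [   1.00    -0.25    -0.10    -0.30]
  [  -0.10     0.75    -0.40    -0.10]
  [  -0.10    -0.30     0.80    -0.35]
  [  -0.05    -0.05    -0.05     0.95]
Compute the cofactors C_ij = (−1)^(i+j)·(3×3 minor ij) of I−A; the adjugate is their transpose:
adj(I−A) = Cᵀ =
  [ 0.430375   0.232375   0.184250   0.228250]
  [ 0.123750   0.717750   0.390500   0.258500]
  [ 0.115625   0.327625   0.669750   0.317750]
  [ 0.035250   0.067250   0.065500   0.439500]
det(I−A) = Σ_j (I−A)_1j·C_1j = (1.00)(0.430375) + (-0.25)(0.123750) + (-0.10)(0.115625) + (-0.30)(0.035250) = 0.3773
(I − A)⁻¹ = adj(I−A) / det(I−A) ≈
  [   1.1407     0.6159     0.4883     0.6050]
  [   0.3280     1.9023     1.0350     0.6851]
  [   0.3065     0.8683     1.7751     0.8422]
  [   0.0934     0.1782     0.1736     1.1649]
x = (I − A)⁻¹ d = adj(I−A)·d / det(I−A), with det(I−A) = 0.3773:
  x_G = (0.430375·740 + 0.232375·1120 + 0.184250·840 + 0.228250·1120) / 0.3773 = 989.1475 / 0.3773 ≈ 2621.65
  x_F = (0.123750·740 + 0.717750·1120 + 0.390500·840 + 0.258500·1120) / 0.3773 = 1512.995 / 0.3773 ≈ 4010.06
  x_A = (0.115625·740 + 0.327625·1120 + 0.669750·840 + 0.317750·1120) / 0.3773 = 1370.9725 / 0.3773 ≈ 3633.64
  x_M = (0.035250·740 + 0.067250·1120 + 0.065500·840 + 0.439500·1120) / 0.3773 = 648.665 / 0.3773 ≈ 1719.23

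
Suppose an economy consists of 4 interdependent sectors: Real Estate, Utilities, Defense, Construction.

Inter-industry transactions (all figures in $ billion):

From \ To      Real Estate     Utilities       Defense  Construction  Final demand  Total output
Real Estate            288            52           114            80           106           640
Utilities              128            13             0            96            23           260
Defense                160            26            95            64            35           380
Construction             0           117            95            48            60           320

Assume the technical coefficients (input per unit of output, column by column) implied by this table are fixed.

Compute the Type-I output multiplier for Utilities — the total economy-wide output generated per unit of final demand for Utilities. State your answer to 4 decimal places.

Technical coefficients a_ij = z_ij / X_j:
  a_RR = 288/640 = 0.45, a_UR = 128/640 = 0.20, a_DR = 160/640 = 0.25, a_CR = 0/640 = 0.00
  a_RU = 52/260 = 0.20, a_UU = 13/260 = 0.05, a_DU = 26/260 = 0.10, a_CU = 117/260 = 0.45
  a_RD = 114/380 = 0.30, a_UD = 0/380 = 0.00, a_DD = 95/380 = 0.25, a_CD = 95/380 = 0.25
  a_RC = 80/320 = 0.25, a_UC = 96/320 = 0.30, a_DC = 64/320 = 0.20, a_CC = 48/320 = 0.15
I − A =
  [   0.55    -0.20    -0.30    -0.25]
  [  -0.20     0.95     0.00    -0.30]
  [  -0.25    -0.10     0.75    -0.20]
  [   0.00    -0.45    -0.25     0.85]
Compute the cofactors C_ij = (−1)^(i+j)·(3×3 minor ij) of I−A; the adjugate is their transpose:
adj(I−A) = Cᵀ =
  [ 0.449375   0.260625   0.276125   0.289125]
  [ 0.136250   0.243750   0.104750   0.150750]
  [ 0.203125   0.166875   0.313375   0.192375]
  [ 0.131875   0.178125   0.147625   0.284625]
det(I−A) = Σ_j (I−A)_1j·C_1j = (0.55)(0.449375) + (-0.20)(0.136250) + (-0.30)(0.203125) + (-0.25)(0.131875) = 0.1260
(I − A)⁻¹ = adj(I−A) / det(I−A) ≈
  [   3.56647     2.06845     2.19147     2.29464]
  [   1.08135     1.93452     0.83135     1.19643]
  [   1.61210     1.32440     2.48710     1.52679]
  [   1.04663     1.41369     1.17163     2.25893]
The output multiplier for sector j is the column-j sum of the Leontief inverse (I − A)⁻¹ = adj(I−A) / det(I−A).
Column U of adj(I−A): (0.260625, 0.243750, 0.166875, 0.178125); det(I−A) = 0.1260.
m_U = (0.260625 + 0.243750 + 0.166875 + 0.178125) / 0.1260 = 0.849375 / 0.1260 ≈ 6.7411.

m_U = 6.7411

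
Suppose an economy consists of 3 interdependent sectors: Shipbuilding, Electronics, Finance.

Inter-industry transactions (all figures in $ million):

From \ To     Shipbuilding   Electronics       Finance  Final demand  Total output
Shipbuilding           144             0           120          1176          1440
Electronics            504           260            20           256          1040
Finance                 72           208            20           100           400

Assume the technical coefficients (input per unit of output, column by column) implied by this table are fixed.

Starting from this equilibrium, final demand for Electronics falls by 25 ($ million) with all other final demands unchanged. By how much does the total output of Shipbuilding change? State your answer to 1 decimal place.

Technical coefficients a_ij = z_ij / X_j:
  a_11 = 144/1440 = 0.10, a_21 = 504/1440 = 0.35, a_31 = 72/1440 = 0.05
  a_12 = 0/1040 = 0.00, a_22 = 260/1040 = 0.25, a_32 = 208/1040 = 0.20
  a_13 = 120/400 = 0.30, a_23 = 20/400 = 0.05, a_33 = 20/400 = 0.05
I − A =
  [   0.90     0.00    -0.30]
  [  -0.35     0.75    -0.05]
  [  -0.05    -0.20     0.95]
Cofactors of I−A, C_ij = (−1)^(i+j)·(minor ij) (rows/columns in the sector order above):
  C_11 = (0.75)(0.95) − (-0.05)(-0.20) = 0.7025
  C_12 = −[(-0.35)(0.95) − (-0.05)(-0.05)] = 0.3350
  C_13 = (-0.35)(-0.20) − (0.75)(-0.05) = 0.1075
  C_21 = −[(0.00)(0.95) − (-0.30)(-0.20)] = 0.0600
  C_22 = (0.90)(0.95) − (-0.30)(-0.05) = 0.8400
  C_23 = −[(0.90)(-0.20) − (0.00)(-0.05)] = 0.1800
  C_31 = (0.00)(-0.05) − (-0.30)(0.75) = 0.2250
  C_32 = −[(0.90)(-0.05) − (-0.30)(-0.35)] = 0.1500
  C_33 = (0.90)(0.75) − (0.00)(-0.35) = 0.6750
det(I−A) = Σ_j (I−A)_1j·C_1j = (0.90)(0.7025) + (0.00)(0.3350) + (-0.30)(0.1075) = 0.6000
adj(I−A) = Cᵀ =
  [ 0.7025   0.0600   0.2250]
  [ 0.3350   0.8400   0.1500]
  [ 0.1075   0.1800   0.6750]
(I − A)⁻¹ = adj(I−A) / det(I−A) ≈
  [   1.1708     0.1000     0.3750]
  [   0.5583     1.4000     0.2500]
  [   0.1792     0.3000     1.1250]
Δx = (I − A)⁻¹ Δd with Δd having -25 in the Electronics component and 0 elsewhere.
So Δx_1 = L_12 · (-25), where L_12 = adj(I−A)_12 / det(I−A) = 0.0600 / 0.6000.
Δx_1 = 0.0600 × (-25) / 0.6000 = -1.50 / 0.6000 = -2.5.

Δx_1 = -2.5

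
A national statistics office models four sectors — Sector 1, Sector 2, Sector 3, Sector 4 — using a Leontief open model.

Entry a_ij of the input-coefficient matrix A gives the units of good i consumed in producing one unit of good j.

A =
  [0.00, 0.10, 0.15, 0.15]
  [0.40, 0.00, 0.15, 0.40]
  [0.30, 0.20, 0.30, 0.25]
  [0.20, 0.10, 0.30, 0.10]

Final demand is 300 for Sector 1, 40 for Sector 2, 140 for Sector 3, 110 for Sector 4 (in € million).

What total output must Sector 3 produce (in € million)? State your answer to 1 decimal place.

I − A =
  [   1.00    -0.10    -0.15    -0.15]
  [  -0.40     1.00    -0.15    -0.40]
  [  -0.30    -0.20     0.70    -0.25]
  [  -0.20    -0.10    -0.30     0.90]
Compute the cofactors C_ij = (−1)^(i+j)·(3×3 minor ij) of I−A; the adjugate is their transpose:
adj(I−A) = Cᵀ =
  [ 0.47225   0.10575   0.20175   0.18175]
  [ 0.36200   0.47250   0.33450   0.36325]
  [ 0.40600   0.23550   0.78000   0.38900]
  [ 0.28050   0.15450   0.34200   0.58050]
det(I−A) = Σ_j (I−A)_1j·C_1j = (1.00)(0.47225) + (-0.10)(0.36200) + (-0.15)(0.40600) + (-0.15)(0.28050) = 0.333075
(I − A)⁻¹ = adj(I−A) / det(I−A) ≈
  [   1.4178     0.3175     0.6057     0.5457]
  [   1.0868     1.4186     1.0043     1.0906]
  [   1.2189     0.7070     2.3418     1.1679]
  [   0.8422     0.4639     1.0268     1.7429]
x = (I − A)⁻¹ d = adj(I−A)·d / det(I−A), with det(I−A) = 0.333075:
  x_1 = (0.47225·300 + 0.10575·40 + 0.20175·140 + 0.18175·110) / 0.333075 = 194.1425 / 0.333075 ≈ 582.9
  x_2 = (0.36200·300 + 0.47250·40 + 0.33450·140 + 0.36325·110) / 0.333075 = 214.2875 / 0.333075 ≈ 643.4
  x_3 = (0.40600·300 + 0.23550·40 + 0.78000·140 + 0.38900·110) / 0.333075 = 283.21 / 0.333075 ≈ 850.3
  x_4 = (0.28050·300 + 0.15450·40 + 0.34200·140 + 0.58050·110) / 0.333075 = 202.065 / 0.333075 ≈ 606.7

x_3 = 850.3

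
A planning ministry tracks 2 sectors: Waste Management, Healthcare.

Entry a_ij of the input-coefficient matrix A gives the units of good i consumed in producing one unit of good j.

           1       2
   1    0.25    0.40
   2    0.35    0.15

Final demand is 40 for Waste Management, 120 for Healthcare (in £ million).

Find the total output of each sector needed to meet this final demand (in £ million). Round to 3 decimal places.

I − A =
  [   0.75    -0.40]
  [  -0.35     0.85]
det(I−A) = (0.75)(0.85) − (-0.40)(-0.35) = 0.4975
adj(I−A) = [[0.85, 0.40], [0.35, 0.75]]
(I − A)⁻¹ = adj(I−A) / det(I−A) ≈
  [   1.7085     0.8040]
  [   0.7035     1.5075]
x = (I − A)⁻¹ d = adj(I−A)·d / det(I−A), with det(I−A) = 0.4975:
  x_1 = (0.85·40 + 0.40·120) / 0.4975 = 82.00 / 0.4975 ≈ 164.824
  x_2 = (0.35·40 + 0.75·120) / 0.4975 = 104.00 / 0.4975 ≈ 209.045

x_1 = 164.824, x_2 = 209.045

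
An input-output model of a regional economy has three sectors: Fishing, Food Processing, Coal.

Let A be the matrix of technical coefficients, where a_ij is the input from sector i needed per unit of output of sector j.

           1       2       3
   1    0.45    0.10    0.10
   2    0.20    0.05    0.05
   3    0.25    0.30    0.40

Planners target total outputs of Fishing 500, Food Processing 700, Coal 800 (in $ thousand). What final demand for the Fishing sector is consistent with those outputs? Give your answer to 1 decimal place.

I − A =
  [   0.55    -0.10    -0.10]
  [  -0.20     0.95    -0.05]
  [  -0.25    -0.30     0.60]
d = (I − A) x:
  d_1 = (+0.55)·500 + (-0.10)·700 + (-0.10)·800 = 125.0
  d_2 = (-0.20)·500 + (+0.95)·700 + (-0.05)·800 = 525.0
  d_3 = (-0.25)·500 + (-0.30)·700 + (+0.60)·800 = 145.0

d_1 = 125.0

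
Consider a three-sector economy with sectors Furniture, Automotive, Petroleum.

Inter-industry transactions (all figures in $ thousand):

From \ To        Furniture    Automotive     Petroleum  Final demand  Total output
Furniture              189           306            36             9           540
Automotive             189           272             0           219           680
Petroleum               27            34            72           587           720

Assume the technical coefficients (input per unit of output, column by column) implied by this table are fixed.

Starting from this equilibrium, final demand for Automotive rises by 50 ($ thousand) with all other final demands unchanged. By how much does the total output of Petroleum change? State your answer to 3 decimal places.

Technical coefficients a_ij = z_ij / X_j:
  a_FF = 189/540 = 0.35, a_AF = 189/540 = 0.35, a_PF = 27/540 = 0.05
  a_FA = 306/680 = 0.45, a_AA = 272/680 = 0.40, a_PA = 34/680 = 0.05
  a_FP = 36/720 = 0.05, a_AP = 0/720 = 0.00, a_PP = 72/720 = 0.10
I − A =
  [   0.65    -0.45    -0.05]
  [  -0.35     0.60     0.00]
  [  -0.05    -0.05     0.90]
Cofactors of I−A, C_ij = (−1)^(i+j)·(minor ij) (rows/columns in the sector order above):
  C_11 = (0.60)(0.90) − (0.00)(-0.05) = 0.5400
  C_12 = −[(-0.35)(0.90) − (0.00)(-0.05)] = 0.3150
  C_13 = (-0.35)(-0.05) − (0.60)(-0.05) = 0.0475
  C_21 = −[(-0.45)(0.90) − (-0.05)(-0.05)] = 0.4075
  C_22 = (0.65)(0.90) − (-0.05)(-0.05) = 0.5825
  C_23 = −[(0.65)(-0.05) − (-0.45)(-0.05)] = 0.0550
  C_31 = (-0.45)(0.00) − (-0.05)(0.60) = 0.0300
  C_32 = −[(0.65)(0.00) − (-0.05)(-0.35)] = 0.0175
  C_33 = (0.65)(0.60) − (-0.45)(-0.35) = 0.2325
det(I−A) = Σ_j (I−A)_1j·C_1j = (0.65)(0.5400) + (-0.45)(0.3150) + (-0.05)(0.0475) = 0.206875
adj(I−A) = Cᵀ =
  [ 0.5400   0.4075   0.0300]
  [ 0.3150   0.5825   0.0175]
  [ 0.0475   0.0550   0.2325]
(I − A)⁻¹ = adj(I−A) / det(I−A) ≈
  [   2.6103     1.9698     0.1450]
  [   1.5227     2.8157     0.0846]
  [   0.2296     0.2659     1.1239]
Δx = (I − A)⁻¹ Δd with Δd having +50 in the Automotive component and 0 elsewhere.
So Δx_P = L_PA · (+50), where L_PA = adj(I−A)_PA / det(I−A) = 0.0550 / 0.206875.
Δx_P = 0.0550 × (+50) / 0.206875 = 2.75 / 0.206875 ≈ 13.293.

Δx_P = 13.293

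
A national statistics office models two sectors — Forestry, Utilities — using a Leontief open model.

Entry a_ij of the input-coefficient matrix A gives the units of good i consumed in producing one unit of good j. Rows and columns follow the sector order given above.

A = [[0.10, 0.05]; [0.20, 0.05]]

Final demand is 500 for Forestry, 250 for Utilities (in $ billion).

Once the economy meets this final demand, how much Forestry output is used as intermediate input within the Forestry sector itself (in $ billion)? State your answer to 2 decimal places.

z_11 = 57.69

I − A =
  [   0.90    -0.05]
  [  -0.20     0.95]
det(I−A) = (0.90)(0.95) − (-0.05)(-0.20) = 0.8450
adj(I−A) = [[0.95, 0.05], [0.20, 0.90]]
(I − A)⁻¹ = adj(I−A) / det(I−A) ≈
  [   1.1243     0.0592]
  [   0.2367     1.0651]
First solve x = (I − A)⁻¹ d = adj(I−A)·d / det(I−A); in particular x_1 = (0.95·500 + 0.05·250) / 0.8450 = 487.50 / 0.8450 ≈ 576.9231.
Intermediate flow from 1 to 1: z_11 = a_11 · x_1 = 0.10 × 487.50 / 0.8450 = 48.75 / 0.8450 ≈ 57.69.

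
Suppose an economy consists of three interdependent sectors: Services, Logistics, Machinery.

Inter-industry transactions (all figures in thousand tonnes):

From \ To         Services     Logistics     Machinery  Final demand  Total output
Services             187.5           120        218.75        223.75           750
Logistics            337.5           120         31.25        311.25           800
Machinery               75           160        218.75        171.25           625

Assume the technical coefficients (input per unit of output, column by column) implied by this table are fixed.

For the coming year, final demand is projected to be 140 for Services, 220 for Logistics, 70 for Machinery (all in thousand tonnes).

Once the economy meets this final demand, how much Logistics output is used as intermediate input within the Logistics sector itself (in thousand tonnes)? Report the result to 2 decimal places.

z_22 = 77.17

Technical coefficients a_ij = z_ij / X_j:
  a_11 = 187.5/750 = 0.25, a_21 = 337.5/750 = 0.45, a_31 = 75/750 = 0.10
  a_12 = 120/800 = 0.15, a_22 = 120/800 = 0.15, a_32 = 160/800 = 0.20
  a_13 = 218.75/625 = 0.35, a_23 = 31.25/625 = 0.05, a_33 = 218.75/625 = 0.35
I − A =
  [   0.75    -0.15    -0.35]
  [  -0.45     0.85    -0.05]
  [  -0.10    -0.20     0.65]
Cofactors of I−A, C_ij = (−1)^(i+j)·(minor ij) (rows/columns in the sector order above):
  C_11 = (0.85)(0.65) − (-0.05)(-0.20) = 0.5425
  C_12 = −[(-0.45)(0.65) − (-0.05)(-0.10)] = 0.2975
  C_13 = (-0.45)(-0.20) − (0.85)(-0.10) = 0.1750
  C_21 = −[(-0.15)(0.65) − (-0.35)(-0.20)] = 0.1675
  C_22 = (0.75)(0.65) − (-0.35)(-0.10) = 0.4525
  C_23 = −[(0.75)(-0.20) − (-0.15)(-0.10)] = 0.1650
  C_31 = (-0.15)(-0.05) − (-0.35)(0.85) = 0.3050
  C_32 = −[(0.75)(-0.05) − (-0.35)(-0.45)] = 0.1950
  C_33 = (0.75)(0.85) − (-0.15)(-0.45) = 0.5700
det(I−A) = Σ_j (I−A)_1j·C_1j = (0.75)(0.5425) + (-0.15)(0.2975) + (-0.35)(0.1750) = 0.3010
adj(I−A) = Cᵀ =
  [ 0.5425   0.1675   0.3050]
  [ 0.2975   0.4525   0.1950]
  [ 0.1750   0.1650   0.5700]
(I − A)⁻¹ = adj(I−A) / det(I−A) ≈
  [   1.8023     0.5565     1.0133]
  [   0.9884     1.5033     0.6478]
  [   0.5814     0.5482     1.8937]
First solve x = (I − A)⁻¹ d = adj(I−A)·d / det(I−A); in particular x_2 = (0.2975·140 + 0.4525·220 + 0.1950·70) / 0.3010 = 154.85 / 0.3010 ≈ 514.4518.
Intermediate flow from 2 to 2: z_22 = a_22 · x_2 = 0.15 × 154.85 / 0.3010 = 23.2275 / 0.3010 ≈ 77.17.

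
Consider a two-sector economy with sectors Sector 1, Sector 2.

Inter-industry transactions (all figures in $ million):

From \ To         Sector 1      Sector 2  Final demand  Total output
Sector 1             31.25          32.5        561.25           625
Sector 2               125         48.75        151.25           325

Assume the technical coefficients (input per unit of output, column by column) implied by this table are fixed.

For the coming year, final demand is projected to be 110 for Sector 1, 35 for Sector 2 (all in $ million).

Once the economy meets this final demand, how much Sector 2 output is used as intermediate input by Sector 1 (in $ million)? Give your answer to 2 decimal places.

Technical coefficients a_ij = z_ij / X_j:
  a_11 = 31.25/625 = 0.05, a_21 = 125/625 = 0.20
  a_12 = 32.5/325 = 0.10, a_22 = 48.75/325 = 0.15
I − A =
  [   0.95    -0.10]
  [  -0.20     0.85]
det(I−A) = (0.95)(0.85) − (-0.10)(-0.20) = 0.7875
adj(I−A) = [[0.85, 0.10], [0.20, 0.95]]
(I − A)⁻¹ = adj(I−A) / det(I−A) ≈
  [   1.0794     0.1270]
  [   0.2540     1.2063]
First solve x = (I − A)⁻¹ d = adj(I−A)·d / det(I−A); in particular x_1 = (0.85·110 + 0.10·35) / 0.7875 = 97.00 / 0.7875 ≈ 123.1746.
Intermediate flow from 2 to 1: z_21 = a_21 · x_1 = 0.20 × 97.00 / 0.7875 = 19.40 / 0.7875 ≈ 24.63.

z_21 = 24.63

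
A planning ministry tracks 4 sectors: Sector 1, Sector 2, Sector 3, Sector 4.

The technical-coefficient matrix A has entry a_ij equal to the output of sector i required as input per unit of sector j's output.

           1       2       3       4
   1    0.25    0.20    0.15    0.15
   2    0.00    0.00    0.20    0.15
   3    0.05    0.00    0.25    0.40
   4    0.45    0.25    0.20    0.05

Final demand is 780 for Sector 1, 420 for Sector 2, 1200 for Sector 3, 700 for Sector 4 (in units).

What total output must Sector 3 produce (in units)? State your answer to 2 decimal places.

x_3 = 3512.91

I − A =
  [   0.75    -0.20    -0.15    -0.15]
  [   0.00     1.00    -0.20    -0.15]
  [  -0.05     0.00     0.75    -0.40]
  [  -0.45    -0.25    -0.20     0.95]
Compute the cofactors C_ij = (−1)^(i+j)·(3×3 minor ij) of I−A; the adjugate is their transpose:
adj(I−A) = Cᵀ =
  [ 0.584375   0.169625   0.218375   0.211000]
  [ 0.097625   0.388125   0.161625   0.144750]
  [ 0.225625   0.122375   0.603375   0.309000]
  [ 0.350000   0.208250   0.273000   0.553000]
det(I−A) = Σ_j (I−A)_1j·C_1j = (0.75)(0.584375) + (-0.20)(0.097625) + (-0.15)(0.225625) + (-0.15)(0.350000) = 0.3324125
(I − A)⁻¹ = adj(I−A) / det(I−A) ≈
  [   1.7580     0.5103     0.6569     0.6348]
  [   0.2937     1.1676     0.4862     0.4355]
  [   0.6788     0.3681     1.8151     0.9296]
  [   1.0529     0.6265     0.8213     1.6636]
x = (I − A)⁻¹ d = adj(I−A)·d / det(I−A), with det(I−A) = 0.3324125:
  x_1 = (0.584375·780 + 0.169625·420 + 0.218375·1200 + 0.211000·700) / 0.3324125 = 936.805 / 0.3324125 ≈ 2818.20
  x_2 = (0.097625·780 + 0.388125·420 + 0.161625·1200 + 0.144750·700) / 0.3324125 = 534.435 / 0.3324125 ≈ 1607.75
  x_3 = (0.225625·780 + 0.122375·420 + 0.603375·1200 + 0.309000·700) / 0.3324125 = 1167.735 / 0.3324125 ≈ 3512.91
  x_4 = (0.350000·780 + 0.208250·420 + 0.273000·1200 + 0.553000·700) / 0.3324125 = 1075.165 / 0.3324125 ≈ 3234.43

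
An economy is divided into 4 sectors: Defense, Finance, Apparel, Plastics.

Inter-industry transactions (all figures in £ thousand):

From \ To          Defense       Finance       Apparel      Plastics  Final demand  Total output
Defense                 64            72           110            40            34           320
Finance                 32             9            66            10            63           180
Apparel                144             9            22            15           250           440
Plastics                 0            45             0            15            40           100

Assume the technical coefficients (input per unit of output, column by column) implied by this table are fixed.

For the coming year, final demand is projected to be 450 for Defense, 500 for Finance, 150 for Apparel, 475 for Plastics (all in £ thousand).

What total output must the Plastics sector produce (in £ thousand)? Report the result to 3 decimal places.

Technical coefficients a_ij = z_ij / X_j:
  a_11 = 64/320 = 0.20, a_21 = 32/320 = 0.10, a_31 = 144/320 = 0.45, a_41 = 0/320 = 0.00
  a_12 = 72/180 = 0.40, a_22 = 9/180 = 0.05, a_32 = 9/180 = 0.05, a_42 = 45/180 = 0.25
  a_13 = 110/440 = 0.25, a_23 = 66/440 = 0.15, a_33 = 22/440 = 0.05, a_43 = 0/440 = 0.00
  a_14 = 40/100 = 0.40, a_24 = 10/100 = 0.10, a_34 = 15/100 = 0.15, a_44 = 15/100 = 0.15
I − A =
  [   0.80    -0.40    -0.25    -0.40]
  [  -0.10     0.95    -0.15    -0.10]
  [  -0.45    -0.05     0.95    -0.15]
  [   0.00    -0.25     0.00     0.85]
Compute the cofactors C_ij = (−1)^(i+j)·(3×3 minor ij) of I−A; the adjugate is their transpose:
adj(I−A) = Cᵀ =
  [ 0.731375   0.438000   0.261625   0.441875]
  [ 0.138125   0.550375   0.123250   0.151500]
  [ 0.360125   0.262000   0.582000   0.303000]
  [ 0.040625   0.161875   0.036250   0.542875]
det(I−A) = Σ_j (I−A)_1j·C_1j = (0.80)(0.731375) + (-0.40)(0.138125) + (-0.25)(0.360125) + (-0.40)(0.040625) = 0.42356875
(I − A)⁻¹ = adj(I−A) / det(I−A) ≈
  [   1.7267     1.0341     0.6177     1.0432]
  [   0.3261     1.2994     0.2910     0.3577]
  [   0.8502     0.6186     1.3740     0.7154]
  [   0.0959     0.3822     0.0856     1.2817]
x = (I − A)⁻¹ d = adj(I−A)·d / det(I−A), with det(I−A) = 0.42356875:
  x_1 = (0.731375·450 + 0.438000·500 + 0.261625·150 + 0.441875·475) / 0.42356875 = 797.253125 / 0.42356875 ≈ 1882.228
  x_2 = (0.138125·450 + 0.550375·500 + 0.123250·150 + 0.151500·475) / 0.42356875 = 427.79375 / 0.42356875 ≈ 1009.975
  x_3 = (0.360125·450 + 0.262000·500 + 0.582000·150 + 0.303000·475) / 0.42356875 = 524.28125 / 0.42356875 ≈ 1237.771
  x_4 = (0.040625·450 + 0.161875·500 + 0.036250·150 + 0.542875·475) / 0.42356875 = 362.521875 / 0.42356875 ≈ 855.875

x_4 = 855.875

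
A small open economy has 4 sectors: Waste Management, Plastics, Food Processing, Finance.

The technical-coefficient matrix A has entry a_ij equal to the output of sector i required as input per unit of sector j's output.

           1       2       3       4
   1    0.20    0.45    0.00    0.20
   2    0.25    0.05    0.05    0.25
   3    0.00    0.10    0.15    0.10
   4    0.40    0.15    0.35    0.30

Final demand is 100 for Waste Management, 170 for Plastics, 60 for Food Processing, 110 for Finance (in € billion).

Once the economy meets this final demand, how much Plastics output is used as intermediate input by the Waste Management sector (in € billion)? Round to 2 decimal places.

z_21 = 154.36

I − A =
  [   0.80    -0.45     0.00    -0.20]
  [  -0.25     0.95    -0.05    -0.25]
  [   0.00    -0.10     0.85    -0.10]
  [  -0.40    -0.15    -0.35     0.70]
Compute the cofactors C_ij = (−1)^(i+j)·(3×3 minor ij) of I−A; the adjugate is their transpose:
adj(I−A) = Cᵀ =
  [ 0.487125   0.284500   0.123125   0.258375]
  [ 0.227000   0.380000   0.111500   0.216500]
  [ 0.069250   0.078000   0.294750   0.089750]
  [ 0.361625   0.283000   0.241625   0.546375]
det(I−A) = Σ_j (I−A)_1j·C_1j = (0.80)(0.487125) + (-0.45)(0.227000) + (0.00)(0.069250) + (-0.20)(0.361625) = 0.215225
(I − A)⁻¹ = adj(I−A) / det(I−A) ≈
  [   2.2633     1.3219     0.5721     1.2005]
  [   1.0547     1.7656     0.5181     1.0059]
  [   0.3218     0.3624     1.3695     0.4170]
  [   1.6802     1.3149     1.1227     2.5386]
First solve x = (I − A)⁻¹ d = adj(I−A)·d / det(I−A); in particular x_1 = (0.487125·100 + 0.284500·170 + 0.123125·60 + 0.258375·110) / 0.215225 = 132.88625 / 0.215225 ≈ 617.4294.
Intermediate flow from 2 to 1: z_21 = a_21 · x_1 = 0.25 × 132.88625 / 0.215225 = 33.2215625 / 0.215225 ≈ 154.36.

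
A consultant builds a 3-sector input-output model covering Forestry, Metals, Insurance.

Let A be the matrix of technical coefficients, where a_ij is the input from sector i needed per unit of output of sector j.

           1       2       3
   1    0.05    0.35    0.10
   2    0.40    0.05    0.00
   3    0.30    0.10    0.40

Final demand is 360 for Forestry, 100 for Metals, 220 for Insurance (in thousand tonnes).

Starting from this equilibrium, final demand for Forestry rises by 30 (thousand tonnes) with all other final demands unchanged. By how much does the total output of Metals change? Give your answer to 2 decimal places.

I − A =
  [   0.95    -0.35    -0.10]
  [  -0.40     0.95     0.00]
  [  -0.30    -0.10     0.60]
Cofactors of I−A, C_ij = (−1)^(i+j)·(minor ij) (rows/columns in the sector order above):
  C_11 = (0.95)(0.60) − (0.00)(-0.10) = 0.5700
  C_12 = −[(-0.40)(0.60) − (0.00)(-0.30)] = 0.2400
  C_13 = (-0.40)(-0.10) − (0.95)(-0.30) = 0.3250
  C_21 = −[(-0.35)(0.60) − (-0.10)(-0.10)] = 0.2200
  C_22 = (0.95)(0.60) − (-0.10)(-0.30) = 0.5400
  C_23 = −[(0.95)(-0.10) − (-0.35)(-0.30)] = 0.2000
  C_31 = (-0.35)(0.00) − (-0.10)(0.95) = 0.0950
  C_32 = −[(0.95)(0.00) − (-0.10)(-0.40)] = 0.0400
  C_33 = (0.95)(0.95) − (-0.35)(-0.40) = 0.7625
det(I−A) = Σ_j (I−A)_1j·C_1j = (0.95)(0.5700) + (-0.35)(0.2400) + (-0.10)(0.3250) = 0.4250
adj(I−A) = Cᵀ =
  [ 0.5700   0.2200   0.0950]
  [ 0.2400   0.5400   0.0400]
  [ 0.3250   0.2000   0.7625]
(I − A)⁻¹ = adj(I−A) / det(I−A) ≈
  [   1.3412     0.5176     0.2235]
  [   0.5647     1.2706     0.0941]
  [   0.7647     0.4706     1.7941]
Δx = (I − A)⁻¹ Δd with Δd having +30 in the Forestry component and 0 elsewhere.
So Δx_2 = L_21 · (+30), where L_21 = adj(I−A)_21 / det(I−A) = 0.2400 / 0.4250.
Δx_2 = 0.2400 × (+30) / 0.4250 = 7.20 / 0.4250 ≈ 16.94.

Δx_2 = 16.94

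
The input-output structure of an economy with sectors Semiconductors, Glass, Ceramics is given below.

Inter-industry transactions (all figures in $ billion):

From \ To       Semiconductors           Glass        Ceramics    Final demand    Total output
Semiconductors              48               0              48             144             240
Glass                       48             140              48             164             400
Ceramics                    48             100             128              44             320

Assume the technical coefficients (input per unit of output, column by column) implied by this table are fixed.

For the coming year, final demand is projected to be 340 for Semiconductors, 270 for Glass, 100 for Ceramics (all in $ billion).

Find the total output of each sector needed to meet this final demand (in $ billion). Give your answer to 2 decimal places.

x_1 = 547.94, x_2 = 735.29, x_3 = 655.69

Technical coefficients a_ij = z_ij / X_j:
  a_11 = 48/240 = 0.20, a_21 = 48/240 = 0.20, a_31 = 48/240 = 0.20
  a_12 = 0/400 = 0.00, a_22 = 140/400 = 0.35, a_32 = 100/400 = 0.25
  a_13 = 48/320 = 0.15, a_23 = 48/320 = 0.15, a_33 = 128/320 = 0.40
I − A =
  [   0.80     0.00    -0.15]
  [  -0.20     0.65    -0.15]
  [  -0.20    -0.25     0.60]
Cofactors of I−A, C_ij = (−1)^(i+j)·(minor ij) (rows/columns in the sector order above):
  C_11 = (0.65)(0.60) − (-0.15)(-0.25) = 0.3525
  C_12 = −[(-0.20)(0.60) − (-0.15)(-0.20)] = 0.1500
  C_13 = (-0.20)(-0.25) − (0.65)(-0.20) = 0.1800
  C_21 = −[(0.00)(0.60) − (-0.15)(-0.25)] = 0.0375
  C_22 = (0.80)(0.60) − (-0.15)(-0.20) = 0.4500
  C_23 = −[(0.80)(-0.25) − (0.00)(-0.20)] = 0.2000
  C_31 = (0.00)(-0.15) − (-0.15)(0.65) = 0.0975
  C_32 = −[(0.80)(-0.15) − (-0.15)(-0.20)] = 0.1500
  C_33 = (0.80)(0.65) − (0.00)(-0.20) = 0.5200
det(I−A) = Σ_j (I−A)_1j·C_1j = (0.80)(0.3525) + (0.00)(0.1500) + (-0.15)(0.1800) = 0.2550
adj(I−A) = Cᵀ =
  [ 0.3525   0.0375   0.0975]
  [ 0.1500   0.4500   0.1500]
  [ 0.1800   0.2000   0.5200]
(I − A)⁻¹ = adj(I−A) / det(I−A) ≈
  [   1.3824     0.1471     0.3824]
  [   0.5882     1.7647     0.5882]
  [   0.7059     0.7843     2.0392]
x = (I − A)⁻¹ d = adj(I−A)·d / det(I−A), with det(I−A) = 0.2550:
  x_1 = (0.3525·340 + 0.0375·270 + 0.0975·100) / 0.2550 = 139.725 / 0.2550 ≈ 547.94
  x_2 = (0.1500·340 + 0.4500·270 + 0.1500·100) / 0.2550 = 187.50 / 0.2550 ≈ 735.29
  x_3 = (0.1800·340 + 0.2000·270 + 0.5200·100) / 0.2550 = 167.20 / 0.2550 ≈ 655.69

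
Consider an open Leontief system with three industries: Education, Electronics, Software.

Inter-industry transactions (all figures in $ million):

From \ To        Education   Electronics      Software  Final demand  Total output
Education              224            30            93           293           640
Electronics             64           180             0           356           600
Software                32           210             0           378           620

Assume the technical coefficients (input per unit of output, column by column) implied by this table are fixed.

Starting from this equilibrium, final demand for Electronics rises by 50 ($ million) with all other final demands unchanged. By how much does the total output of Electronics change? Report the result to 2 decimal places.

Δx_2 = 73.09

Technical coefficients a_ij = z_ij / X_j:
  a_11 = 224/640 = 0.35, a_21 = 64/640 = 0.10, a_31 = 32/640 = 0.05
  a_12 = 30/600 = 0.05, a_22 = 180/600 = 0.30, a_32 = 210/600 = 0.35
  a_13 = 93/620 = 0.15, a_23 = 0/620 = 0.00, a_33 = 0/620 = 0.00
I − A =
  [   0.65    -0.05    -0.15]
  [  -0.10     0.70     0.00]
  [  -0.05    -0.35     1.00]
Cofactors of I−A, C_ij = (−1)^(i+j)·(minor ij) (rows/columns in the sector order above):
  C_11 = (0.70)(1.00) − (0.00)(-0.35) = 0.7000
  C_12 = −[(-0.10)(1.00) − (0.00)(-0.05)] = 0.1000
  C_13 = (-0.10)(-0.35) − (0.70)(-0.05) = 0.0700
  C_21 = −[(-0.05)(1.00) − (-0.15)(-0.35)] = 0.1025
  C_22 = (0.65)(1.00) − (-0.15)(-0.05) = 0.6425
  C_23 = −[(0.65)(-0.35) − (-0.05)(-0.05)] = 0.2300
  C_31 = (-0.05)(0.00) − (-0.15)(0.70) = 0.1050
  C_32 = −[(0.65)(0.00) − (-0.15)(-0.10)] = 0.0150
  C_33 = (0.65)(0.70) − (-0.05)(-0.10) = 0.4500
det(I−A) = Σ_j (I−A)_1j·C_1j = (0.65)(0.7000) + (-0.05)(0.1000) + (-0.15)(0.0700) = 0.4395
adj(I−A) = Cᵀ =
  [ 0.7000   0.1025   0.1050]
  [ 0.1000   0.6425   0.0150]
  [ 0.0700   0.2300   0.4500]
(I − A)⁻¹ = adj(I−A) / det(I−A) ≈
  [   1.5927     0.2332     0.2389]
  [   0.2275     1.4619     0.0341]
  [   0.1593     0.5233     1.0239]
Δx = (I − A)⁻¹ Δd with Δd having +50 in the Electronics component and 0 elsewhere.
So Δx_2 = L_22 · (+50), where L_22 = adj(I−A)_22 / det(I−A) = 0.6425 / 0.4395.
Δx_2 = 0.6425 × (+50) / 0.4395 = 32.125 / 0.4395 ≈ 73.09.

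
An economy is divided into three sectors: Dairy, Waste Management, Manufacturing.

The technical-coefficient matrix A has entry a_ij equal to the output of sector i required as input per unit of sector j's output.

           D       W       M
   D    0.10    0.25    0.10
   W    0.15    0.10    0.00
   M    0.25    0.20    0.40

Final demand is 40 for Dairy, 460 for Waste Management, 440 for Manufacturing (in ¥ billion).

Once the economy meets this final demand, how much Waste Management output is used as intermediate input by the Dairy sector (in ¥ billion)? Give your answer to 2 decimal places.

I − A =
  [   0.90    -0.25    -0.10]
  [  -0.15     0.90     0.00]
  [  -0.25    -0.20     0.60]
Cofactors of I−A, C_ij = (−1)^(i+j)·(minor ij) (rows/columns in the sector order above):
  C_11 = (0.90)(0.60) − (0.00)(-0.20) = 0.5400
  C_12 = −[(-0.15)(0.60) − (0.00)(-0.25)] = 0.0900
  C_13 = (-0.15)(-0.20) − (0.90)(-0.25) = 0.2550
  C_21 = −[(-0.25)(0.60) − (-0.10)(-0.20)] = 0.1700
  C_22 = (0.90)(0.60) − (-0.10)(-0.25) = 0.5150
  C_23 = −[(0.90)(-0.20) − (-0.25)(-0.25)] = 0.2425
  C_31 = (-0.25)(0.00) − (-0.10)(0.90) = 0.0900
  C_32 = −[(0.90)(0.00) − (-0.10)(-0.15)] = 0.0150
  C_33 = (0.90)(0.90) − (-0.25)(-0.15) = 0.7725
det(I−A) = Σ_j (I−A)_1j·C_1j = (0.90)(0.5400) + (-0.25)(0.0900) + (-0.10)(0.2550) = 0.4380
adj(I−A) = Cᵀ =
  [ 0.5400   0.1700   0.0900]
  [ 0.0900   0.5150   0.0150]
  [ 0.2550   0.2425   0.7725]
(I − A)⁻¹ = adj(I−A) / det(I−A) ≈
  [   1.2329     0.3881     0.2055]
  [   0.2055     1.1758     0.0342]
  [   0.5822     0.5537     1.7637]
First solve x = (I − A)⁻¹ d = adj(I−A)·d / det(I−A); in particular x_D = (0.5400·40 + 0.1700·460 + 0.0900·440) / 0.4380 = 139.40 / 0.4380 ≈ 318.2648.
Intermediate flow from W to D: z_WD = a_WD · x_D = 0.15 × 139.40 / 0.4380 = 20.91 / 0.4380 ≈ 47.74.

z_WD = 47.74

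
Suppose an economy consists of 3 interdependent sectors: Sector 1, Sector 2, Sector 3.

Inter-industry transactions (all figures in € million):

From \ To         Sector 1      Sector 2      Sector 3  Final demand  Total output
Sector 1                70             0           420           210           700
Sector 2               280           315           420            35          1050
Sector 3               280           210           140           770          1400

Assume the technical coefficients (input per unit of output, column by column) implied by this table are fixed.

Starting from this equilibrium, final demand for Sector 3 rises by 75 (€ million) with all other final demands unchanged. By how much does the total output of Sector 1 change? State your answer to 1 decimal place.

Technical coefficients a_ij = z_ij / X_j:
  a_11 = 70/700 = 0.10, a_21 = 280/700 = 0.40, a_31 = 280/700 = 0.40
  a_12 = 0/1050 = 0.00, a_22 = 315/1050 = 0.30, a_32 = 210/1050 = 0.20
  a_13 = 420/1400 = 0.30, a_23 = 420/1400 = 0.30, a_33 = 140/1400 = 0.10
I − A =
  [   0.90     0.00    -0.30]
  [  -0.40     0.70    -0.30]
  [  -0.40    -0.20     0.90]
Cofactors of I−A, C_ij = (−1)^(i+j)·(minor ij) (rows/columns in the sector order above):
  C_11 = (0.70)(0.90) − (-0.30)(-0.20) = 0.5700
  C_12 = −[(-0.40)(0.90) − (-0.30)(-0.40)] = 0.4800
  C_13 = (-0.40)(-0.20) − (0.70)(-0.40) = 0.3600
  C_21 = −[(0.00)(0.90) − (-0.30)(-0.20)] = 0.0600
  C_22 = (0.90)(0.90) − (-0.30)(-0.40) = 0.6900
  C_23 = −[(0.90)(-0.20) − (0.00)(-0.40)] = 0.1800
  C_31 = (0.00)(-0.30) − (-0.30)(0.70) = 0.2100
  C_32 = −[(0.90)(-0.30) − (-0.30)(-0.40)] = 0.3900
  C_33 = (0.90)(0.70) − (0.00)(-0.40) = 0.6300
det(I−A) = Σ_j (I−A)_1j·C_1j = (0.90)(0.5700) + (0.00)(0.4800) + (-0.30)(0.3600) = 0.4050
adj(I−A) = Cᵀ =
  [ 0.5700   0.0600   0.2100]
  [ 0.4800   0.6900   0.3900]
  [ 0.3600   0.1800   0.6300]
(I − A)⁻¹ = adj(I−A) / det(I−A) ≈
  [   1.4074     0.1481     0.5185]
  [   1.1852     1.7037     0.9630]
  [   0.8889     0.4444     1.5556]
Δx = (I − A)⁻¹ Δd with Δd having +75 in the Sector 3 component and 0 elsewhere.
So Δx_1 = L_13 · (+75), where L_13 = adj(I−A)_13 / det(I−A) = 0.2100 / 0.4050.
Δx_1 = 0.2100 × (+75) / 0.4050 = 15.75 / 0.4050 ≈ 38.9.

Δx_1 = 38.9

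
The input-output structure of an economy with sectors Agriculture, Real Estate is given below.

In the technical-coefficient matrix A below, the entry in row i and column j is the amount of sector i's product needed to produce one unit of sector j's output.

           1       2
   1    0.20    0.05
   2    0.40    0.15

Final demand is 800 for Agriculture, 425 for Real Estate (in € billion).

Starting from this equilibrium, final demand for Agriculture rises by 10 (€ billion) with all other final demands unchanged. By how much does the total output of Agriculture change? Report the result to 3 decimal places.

I − A =
  [   0.80    -0.05]
  [  -0.40     0.85]
det(I−A) = (0.80)(0.85) − (-0.05)(-0.40) = 0.6600
adj(I−A) = [[0.85, 0.05], [0.40, 0.80]]
(I − A)⁻¹ = adj(I−A) / det(I−A) ≈
  [   1.2879     0.0758]
  [   0.6061     1.2121]
Δx = (I − A)⁻¹ Δd with Δd having +10 in the Agriculture component and 0 elsewhere.
So Δx_1 = L_11 · (+10), where L_11 = adj(I−A)_11 / det(I−A) = 0.85 / 0.6600.
Δx_1 = 0.85 × (+10) / 0.6600 = 8.50 / 0.6600 ≈ 12.879.

Δx_1 = 12.879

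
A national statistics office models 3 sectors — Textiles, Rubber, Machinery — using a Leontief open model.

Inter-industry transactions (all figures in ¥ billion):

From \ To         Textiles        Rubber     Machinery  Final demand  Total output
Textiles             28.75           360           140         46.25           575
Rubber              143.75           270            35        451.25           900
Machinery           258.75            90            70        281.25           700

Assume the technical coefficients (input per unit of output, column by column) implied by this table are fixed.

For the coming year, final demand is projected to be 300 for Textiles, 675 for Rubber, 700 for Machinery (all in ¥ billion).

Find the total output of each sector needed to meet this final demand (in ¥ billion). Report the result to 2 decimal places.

x_T = 1302.87, x_R = 1543.94, x_M = 1600.76

Technical coefficients a_ij = z_ij / X_j:
  a_TT = 28.75/575 = 0.05, a_RT = 143.75/575 = 0.25, a_MT = 258.75/575 = 0.45
  a_TR = 360/900 = 0.40, a_RR = 270/900 = 0.30, a_MR = 90/900 = 0.10
  a_TM = 140/700 = 0.20, a_RM = 35/700 = 0.05, a_MM = 70/700 = 0.10
I − A =
  [   0.95    -0.40    -0.20]
  [  -0.25     0.70    -0.05]
  [  -0.45    -0.10     0.90]
Cofactors of I−A, C_ij = (−1)^(i+j)·(minor ij) (rows/columns in the sector order above):
  C_11 = (0.70)(0.90) − (-0.05)(-0.10) = 0.6250
  C_12 = −[(-0.25)(0.90) − (-0.05)(-0.45)] = 0.2475
  C_13 = (-0.25)(-0.10) − (0.70)(-0.45) = 0.3400
  C_21 = −[(-0.40)(0.90) − (-0.20)(-0.10)] = 0.3800
  C_22 = (0.95)(0.90) − (-0.20)(-0.45) = 0.7650
  C_23 = −[(0.95)(-0.10) − (-0.40)(-0.45)] = 0.2750
  C_31 = (-0.40)(-0.05) − (-0.20)(0.70) = 0.1600
  C_32 = −[(0.95)(-0.05) − (-0.20)(-0.25)] = 0.0975
  C_33 = (0.95)(0.70) − (-0.40)(-0.25) = 0.5650
det(I−A) = Σ_j (I−A)_1j·C_1j = (0.95)(0.6250) + (-0.40)(0.2475) + (-0.20)(0.3400) = 0.42675
adj(I−A) = Cᵀ =
  [ 0.6250   0.3800   0.1600]
  [ 0.2475   0.7650   0.0975]
  [ 0.3400   0.2750   0.5650]
(I − A)⁻¹ = adj(I−A) / det(I−A) ≈
  [   1.4646     0.8905     0.3749]
  [   0.5800     1.7926     0.2285]
  [   0.7967     0.6444     1.3240]
x = (I − A)⁻¹ d = adj(I−A)·d / det(I−A), with det(I−A) = 0.42675:
  x_T = (0.6250·300 + 0.3800·675 + 0.1600·700) / 0.42675 = 556.00 / 0.42675 ≈ 1302.87
  x_R = (0.2475·300 + 0.7650·675 + 0.0975·700) / 0.42675 = 658.875 / 0.42675 ≈ 1543.94
  x_M = (0.3400·300 + 0.2750·675 + 0.5650·700) / 0.42675 = 683.125 / 0.42675 ≈ 1600.76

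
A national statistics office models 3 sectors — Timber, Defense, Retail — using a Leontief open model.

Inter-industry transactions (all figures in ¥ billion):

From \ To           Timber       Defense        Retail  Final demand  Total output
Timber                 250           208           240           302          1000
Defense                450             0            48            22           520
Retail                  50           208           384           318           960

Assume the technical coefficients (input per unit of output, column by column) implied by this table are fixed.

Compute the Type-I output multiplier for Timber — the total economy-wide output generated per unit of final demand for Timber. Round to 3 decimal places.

Technical coefficients a_ij = z_ij / X_j:
  a_TT = 250/1000 = 0.25, a_DT = 450/1000 = 0.45, a_RT = 50/1000 = 0.05
  a_TD = 208/520 = 0.40, a_DD = 0/520 = 0.00, a_RD = 208/520 = 0.40
  a_TR = 240/960 = 0.25, a_DR = 48/960 = 0.05, a_RR = 384/960 = 0.40
I − A =
  [   0.75    -0.40    -0.25]
  [  -0.45     1.00    -0.05]
  [  -0.05    -0.40     0.60]
Cofactors of I−A, C_ij = (−1)^(i+j)·(minor ij) (rows/columns in the sector order above):
  C_11 = (1.00)(0.60) − (-0.05)(-0.40) = 0.5800
  C_12 = −[(-0.45)(0.60) − (-0.05)(-0.05)] = 0.2725
  C_13 = (-0.45)(-0.40) − (1.00)(-0.05) = 0.2300
  C_21 = −[(-0.40)(0.60) − (-0.25)(-0.40)] = 0.3400
  C_22 = (0.75)(0.60) − (-0.25)(-0.05) = 0.4375
  C_23 = −[(0.75)(-0.40) − (-0.40)(-0.05)] = 0.3200
  C_31 = (-0.40)(-0.05) − (-0.25)(1.00) = 0.2700
  C_32 = −[(0.75)(-0.05) − (-0.25)(-0.45)] = 0.1500
  C_33 = (0.75)(1.00) − (-0.40)(-0.45) = 0.5700
det(I−A) = Σ_j (I−A)_1j·C_1j = (0.75)(0.5800) + (-0.40)(0.2725) + (-0.25)(0.2300) = 0.2685
adj(I−A) = Cᵀ =
  [ 0.5800   0.3400   0.2700]
  [ 0.2725   0.4375   0.1500]
  [ 0.2300   0.3200   0.5700]
(I − A)⁻¹ = adj(I−A) / det(I−A) ≈
  [   2.1601     1.2663     1.0056]
  [   1.0149     1.6294     0.5587]
  [   0.8566     1.1918     2.1229]
The output multiplier for sector j is the column-j sum of the Leontief inverse (I − A)⁻¹ = adj(I−A) / det(I−A).
Column T of adj(I−A): (0.5800, 0.2725, 0.2300); det(I−A) = 0.2685.
m_T = (0.5800 + 0.2725 + 0.2300) / 0.2685 = 1.0825 / 0.2685 ≈ 4.032.

m_T = 4.032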